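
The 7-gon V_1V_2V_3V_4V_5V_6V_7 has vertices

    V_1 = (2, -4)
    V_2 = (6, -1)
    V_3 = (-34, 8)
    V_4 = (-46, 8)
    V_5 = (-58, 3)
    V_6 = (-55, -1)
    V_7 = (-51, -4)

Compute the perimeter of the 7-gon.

134

|V_1V_2| = √((4)² + (3)²) = √25 = 5
|V_2V_3| = √((-40)² + (9)²) = √1681 = 41
|V_3V_4| = √((-12)² + (0)²) = √144 = 12
|V_4V_5| = √((-12)² + (-5)²) = √169 = 13
|V_5V_6| = √((3)² + (-4)²) = √25 = 5
|V_6V_7| = √((4)² + (-3)²) = √25 = 5
|V_7V_1| = √((53)² + (0)²) = √2809 = 53
Perimeter = 5 + 41 + 12 + 13 + 5 + 5 + 53 = 134.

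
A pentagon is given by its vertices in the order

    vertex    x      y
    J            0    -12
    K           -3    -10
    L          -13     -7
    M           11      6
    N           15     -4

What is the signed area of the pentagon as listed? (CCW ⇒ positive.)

Cross-terms: -36, -109, -1, -134, -180  ⇒  Σ = -460
Signed area = Σ/2 = -230 (negative ⇒ clockwise traversal).

-230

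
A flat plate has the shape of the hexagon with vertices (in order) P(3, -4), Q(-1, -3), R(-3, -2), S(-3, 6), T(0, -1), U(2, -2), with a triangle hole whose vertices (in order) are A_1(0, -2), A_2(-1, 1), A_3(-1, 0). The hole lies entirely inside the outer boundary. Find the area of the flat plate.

20

Outer boundary:
Apply Gauss's area formula: 2A = Σ (x_i·y_{i+1} − x_{i+1}·y_i), indices taken mod 6.
Cross-terms: -13, -7, -24, 3, 2, -2  ⇒  Σ = -41
Area = |Σ|/2 = 20.5.
Hole:
Apply Gauss's area formula: 2A = Σ (x_i·y_{i+1} − x_{i+1}·y_i), indices taken mod 3.
Cross-terms: -2, 1, 2  ⇒  Σ = 1
Area = |Σ|/2 = 0.5.
Net area = 20.5 − 0.5 = 20.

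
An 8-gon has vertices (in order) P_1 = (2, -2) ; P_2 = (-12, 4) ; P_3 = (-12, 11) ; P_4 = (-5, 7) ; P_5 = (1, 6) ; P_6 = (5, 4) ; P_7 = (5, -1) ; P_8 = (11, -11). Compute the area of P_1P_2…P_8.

130.5

P_1→P_2: (2)(4) − (-12)(-2) = -16
P_2→P_3: (-12)(11) − (-12)(4) = -84
P_3→P_4: (-12)(7) − (-5)(11) = -29
P_4→P_5: (-5)(6) − (1)(7) = -37
P_5→P_6: (1)(4) − (5)(6) = -26
P_6→P_7: (5)(-1) − (5)(4) = -25
P_7→P_8: (5)(-11) − (11)(-1) = -44
P_8→P_1: (11)(-2) − (2)(-11) = 0
Σ = -261
Area = |Σ|/2 = 130.5.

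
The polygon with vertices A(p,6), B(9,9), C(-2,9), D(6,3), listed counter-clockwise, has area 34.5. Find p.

8

The doubled signed area Σ (x_i y_{i+1} − x_{i+1} y_i) is linear in p.
With p=0 it equals 21; the coefficient of p is 6 (from the two edges through A).
So 6·p + 21 = 2·34.5 = 69 ⇒ p = 8.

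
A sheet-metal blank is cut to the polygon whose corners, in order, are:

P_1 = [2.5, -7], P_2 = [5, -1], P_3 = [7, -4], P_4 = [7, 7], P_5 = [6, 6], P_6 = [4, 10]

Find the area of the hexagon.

Σ = (32.5) + (-13) + (77) + (0) + (36) + (-53) = 79.5
Area = |Σ|/2 = 39.75.

39.75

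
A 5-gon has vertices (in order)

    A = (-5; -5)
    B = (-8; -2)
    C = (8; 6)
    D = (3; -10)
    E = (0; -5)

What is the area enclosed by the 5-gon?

100

Apply the shoelace formula: 2A = Σ (x_i·y_{i+1} − x_{i+1}·y_i), indices taken mod 5.
Σ = (-30) + (-32) + (-98) + (-15) + (-25) = -200
Area = |Σ|/2 = 100.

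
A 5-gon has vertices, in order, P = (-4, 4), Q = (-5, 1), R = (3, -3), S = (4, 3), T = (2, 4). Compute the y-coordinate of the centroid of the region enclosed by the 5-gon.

106/83

Apply the surveyor's formula. First the cross-terms c_i = x_i·y_{i+1} − x_{i+1}·y_i:
  16, 12, 21, 10, 24  ⇒  2A = 83, A = 41.5.
Then Σ (y_i + y_{i+1})·c_i = 318, so ȳ = 318 / (6·41.5) = 106/83.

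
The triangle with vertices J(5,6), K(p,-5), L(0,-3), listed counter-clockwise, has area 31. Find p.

-8

Write out the shoelace sum; only the two edges meeting at K involve p:
2·Area = [(5·(-5) − p·6) + (p·(-3) − 0·(-5))] + 15
       = -9·p + -10 = 62
⇒ p = -8.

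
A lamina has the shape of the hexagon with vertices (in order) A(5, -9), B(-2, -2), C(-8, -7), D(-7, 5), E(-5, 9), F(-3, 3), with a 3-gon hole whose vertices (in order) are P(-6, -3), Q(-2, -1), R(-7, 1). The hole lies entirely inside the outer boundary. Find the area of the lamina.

Outer boundary:
Cross-terms: -28, -2, -89, -38, 12, 12  ⇒  Σ = -133
Area = |Σ|/2 = 66.5.
Hole:
Apply the shoelace formula: 2A = Σ (x_i·y_{i+1} − x_{i+1}·y_i), indices taken mod 3.
Σ = (0) + (-9) + (27) = 18
Area = |Σ|/2 = 9.
Net area = 66.5 − 9 = 57.5.

57.5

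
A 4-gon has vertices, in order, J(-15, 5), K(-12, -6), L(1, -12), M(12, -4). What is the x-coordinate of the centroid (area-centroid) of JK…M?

Apply the shoelace formula. First the cross-terms c_i = x_i·y_{i+1} − x_{i+1}·y_i:
  150, 150, 140, 0  ⇒  2A = 440, A = 220.
Then Σ (x_i + x_{i+1})·c_i = -3880, so x̄ = -3880 / (6·220) = -97/33.

-97/33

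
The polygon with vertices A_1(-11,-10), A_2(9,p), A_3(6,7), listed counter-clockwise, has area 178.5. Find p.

-11

Write out the shoelace sum; only the two edges meeting at A_2 involve p:
2·Area = [((-11)·p − 9·(-10)) + (9·7 − 6·p)] + 17
       = -17·p + 170 = 357
⇒ p = -11.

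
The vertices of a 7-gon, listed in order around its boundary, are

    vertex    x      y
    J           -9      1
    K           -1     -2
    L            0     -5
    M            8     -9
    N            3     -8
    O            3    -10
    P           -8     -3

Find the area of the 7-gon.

51.5

Apply the shoelace formula: 2A = Σ (x_i·y_{i+1} − x_{i+1}·y_i), indices taken mod 7.
Cross-terms: 19, 5, 40, -37, -6, -89, -35  ⇒  Σ = -103
Area = |Σ|/2 = 51.5.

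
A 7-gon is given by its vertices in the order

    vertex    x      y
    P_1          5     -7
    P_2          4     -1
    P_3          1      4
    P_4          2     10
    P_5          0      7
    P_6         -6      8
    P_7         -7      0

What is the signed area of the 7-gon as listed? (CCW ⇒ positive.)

P_1→P_2: (5)(-1) − (4)(-7) = 23
P_2→P_3: (4)(4) − (1)(-1) = 17
P_3→P_4: (1)(10) − (2)(4) = 2
P_4→P_5: (2)(7) − (0)(10) = 14
P_5→P_6: (0)(8) − (-6)(7) = 42
P_6→P_7: (-6)(0) − (-7)(8) = 56
P_7→P_1: (-7)(-7) − (5)(0) = 49
Σ = 203
Signed area = Σ/2 = 101.5 (positive ⇒ counter-clockwise traversal).

101.5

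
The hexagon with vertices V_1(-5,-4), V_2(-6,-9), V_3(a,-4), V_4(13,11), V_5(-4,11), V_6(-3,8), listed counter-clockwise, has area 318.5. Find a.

15

The doubled signed area Σ (x_i y_{i+1} − x_{i+1} y_i) is linear in a.
With a=0 it equals 337; the coefficient of a is 20 (from the two edges through V_3).
So 20·a + 337 = 2·318.5 = 637 ⇒ a = 15.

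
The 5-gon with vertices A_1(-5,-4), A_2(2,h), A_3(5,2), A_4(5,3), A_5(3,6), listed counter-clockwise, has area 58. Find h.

-6

Write out the shoelace sum; only the two edges meeting at A_2 involve h:
2·Area = [((-5)·h − 2·(-4)) + (2·2 − 5·h)] + 44
       = -10·h + 56 = 116
⇒ h = -6.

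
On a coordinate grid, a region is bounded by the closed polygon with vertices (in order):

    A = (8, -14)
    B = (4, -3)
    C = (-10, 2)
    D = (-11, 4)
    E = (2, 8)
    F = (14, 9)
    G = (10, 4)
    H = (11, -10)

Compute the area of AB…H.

225

Apply the shoelace formula: 2A = Σ (x_i·y_{i+1} − x_{i+1}·y_i), indices taken mod 8.
Cross-terms: 32, -22, -18, -96, -94, -34, -144, -74  ⇒  Σ = -450
Area = |Σ|/2 = 225.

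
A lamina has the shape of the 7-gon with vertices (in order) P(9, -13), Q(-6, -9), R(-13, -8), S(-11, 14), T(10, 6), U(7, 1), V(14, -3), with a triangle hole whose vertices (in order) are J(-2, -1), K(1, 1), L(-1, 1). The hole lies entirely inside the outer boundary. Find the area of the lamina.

461

Outer boundary:
Σ = (-159) + (-69) + (-270) + (-206) + (-32) + (-35) + (-155) = -926
Area = |Σ|/2 = 463.
Hole:
Apply the shoelace (surveyor's) formula: 2A = Σ (x_i·y_{i+1} − x_{i+1}·y_i), indices taken mod 3.
J→K: (-2)(1) − (1)(-1) = -1
K→L: (1)(1) − (-1)(1) = 2
L→J: (-1)(-1) − (-2)(1) = 3
Σ = 4
Area = |Σ|/2 = 2.
Net area = 463 − 2 = 461.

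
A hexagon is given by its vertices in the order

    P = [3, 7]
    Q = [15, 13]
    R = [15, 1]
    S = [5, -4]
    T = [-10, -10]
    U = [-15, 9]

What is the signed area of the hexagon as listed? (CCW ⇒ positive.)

-386.5

Σ = (-66) + (-180) + (-65) + (-90) + (-240) + (-132) = -773
Signed area = Σ/2 = -386.5 (negative ⇒ clockwise traversal).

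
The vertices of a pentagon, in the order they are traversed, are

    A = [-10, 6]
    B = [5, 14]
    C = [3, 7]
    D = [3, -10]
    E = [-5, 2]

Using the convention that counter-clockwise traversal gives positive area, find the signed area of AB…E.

A→B: (-10)(14) − (5)(6) = -170
B→C: (5)(7) − (3)(14) = -7
C→D: (3)(-10) − (3)(7) = -51
D→E: (3)(2) − (-5)(-10) = -44
E→A: (-5)(6) − (-10)(2) = -10
Σ = -282
Signed area = Σ/2 = -141 (negative ⇒ clockwise traversal).

-141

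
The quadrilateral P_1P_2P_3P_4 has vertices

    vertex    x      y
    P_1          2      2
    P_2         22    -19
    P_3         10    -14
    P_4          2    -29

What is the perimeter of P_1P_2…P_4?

90

|P_1P_2| = √((20)² + (-21)²) = √841 = 29
|P_2P_3| = √((-12)² + (5)²) = √169 = 13
|P_3P_4| = √((-8)² + (-15)²) = √289 = 17
|P_4P_1| = √((0)² + (31)²) = √961 = 31
Perimeter = 29 + 13 + 17 + 31 = 90.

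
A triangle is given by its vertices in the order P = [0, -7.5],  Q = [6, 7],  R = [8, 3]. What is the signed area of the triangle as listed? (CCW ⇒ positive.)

-26.5

Apply the shoelace formula: 2A = Σ (x_i·y_{i+1} − x_{i+1}·y_i), indices taken mod 3.
Σ = (45) + (-38) + (-60) = -53
Signed area = Σ/2 = -26.5 (negative ⇒ clockwise traversal).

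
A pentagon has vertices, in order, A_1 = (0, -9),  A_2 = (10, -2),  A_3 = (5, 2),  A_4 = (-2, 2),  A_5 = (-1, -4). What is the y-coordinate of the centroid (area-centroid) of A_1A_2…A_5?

-7/3

Apply the shoelace (surveyor's) formula. First the cross-terms c_i = x_i·y_{i+1} − x_{i+1}·y_i:
  90, 30, 14, 10, 9  ⇒  2A = 153, A = 76.5.
Then Σ (y_i + y_{i+1})·c_i = -1071, so ȳ = -1071 / (6·76.5) = -7/3.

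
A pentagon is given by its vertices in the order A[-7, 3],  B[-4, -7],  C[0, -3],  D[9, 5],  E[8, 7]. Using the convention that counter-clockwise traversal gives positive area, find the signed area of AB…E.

98

Σ = (61) + (12) + (27) + (23) + (73) = 196
Signed area = Σ/2 = 98 (positive ⇒ counter-clockwise traversal).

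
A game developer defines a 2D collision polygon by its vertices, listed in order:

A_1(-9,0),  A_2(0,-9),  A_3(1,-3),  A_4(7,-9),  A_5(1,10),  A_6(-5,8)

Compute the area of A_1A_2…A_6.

155.5

Apply the shoelace (surveyor's) formula: 2A = Σ (x_i·y_{i+1} − x_{i+1}·y_i), indices taken mod 6.
Σ = (81) + (9) + (12) + (79) + (58) + (72) = 311
Area = |Σ|/2 = 155.5.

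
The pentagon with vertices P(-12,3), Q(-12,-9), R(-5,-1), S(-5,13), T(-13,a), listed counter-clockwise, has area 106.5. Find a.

Write out the shoelace sum; only the two edges meeting at T involve a:
2·Area = [((-5)·a − (-13)·13) + ((-13)·3 − (-12)·a)] + 41
       = 7·a + 171 = 213
⇒ a = 6.

6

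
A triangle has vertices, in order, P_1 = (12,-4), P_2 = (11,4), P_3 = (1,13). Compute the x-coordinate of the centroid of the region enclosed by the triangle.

8

Apply Gauss's area formula. First the cross-terms c_i = x_i·y_{i+1} − x_{i+1}·y_i:
  92, 139, -160  ⇒  2A = 71, A = 35.5.
Then Σ (x_i + x_{i+1})·c_i = 1704, so x̄ = 1704 / (6·35.5) = 8.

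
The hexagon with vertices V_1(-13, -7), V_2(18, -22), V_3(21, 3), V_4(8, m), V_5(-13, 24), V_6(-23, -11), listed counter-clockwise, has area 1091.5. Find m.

11

The doubled signed area Σ (x_i y_{i+1} − x_{i+1} y_i) is linear in m.
With m=0 it equals 1809; the coefficient of m is 34 (from the two edges through V_4).
So 34·m + 1809 = 2·1091.5 = 2183 ⇒ m = 11.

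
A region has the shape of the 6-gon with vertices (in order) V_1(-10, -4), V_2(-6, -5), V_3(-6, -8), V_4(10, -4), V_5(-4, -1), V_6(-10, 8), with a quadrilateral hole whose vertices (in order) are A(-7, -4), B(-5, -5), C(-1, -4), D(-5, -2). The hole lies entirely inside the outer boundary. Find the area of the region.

Outer boundary:
Apply the surveyor's formula: 2A = Σ (x_i·y_{i+1} − x_{i+1}·y_i), indices taken mod 6.
Σ = (26) + (18) + (104) + (-26) + (-42) + (120) = 200
Area = |Σ|/2 = 100.
Hole:
Σ = (15) + (15) + (-18) + (6) = 18
Area = |Σ|/2 = 9.
Net area = 100 − 9 = 91.

91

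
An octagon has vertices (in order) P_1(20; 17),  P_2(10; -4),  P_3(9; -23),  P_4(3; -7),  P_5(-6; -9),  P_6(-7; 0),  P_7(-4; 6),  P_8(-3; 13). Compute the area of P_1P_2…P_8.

478.5

Cross-terms: -250, -194, 6, -69, -63, -42, -34, -311  ⇒  Σ = -957
Area = |Σ|/2 = 478.5.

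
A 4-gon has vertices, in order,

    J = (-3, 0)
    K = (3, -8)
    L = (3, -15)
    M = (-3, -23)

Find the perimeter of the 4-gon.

50

|JK| = √((6)² + (-8)²) = √100 = 10
|KL| = √((0)² + (-7)²) = √49 = 7
|LM| = √((-6)² + (-8)²) = √100 = 10
|MJ| = √((0)² + (23)²) = √529 = 23
Perimeter = 10 + 7 + 10 + 23 = 50.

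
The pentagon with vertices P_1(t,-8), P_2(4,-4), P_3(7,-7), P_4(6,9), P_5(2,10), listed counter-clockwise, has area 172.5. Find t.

-13

Write out the shoelace sum; only the two edges meeting at P_1 involve t:
2·Area = [(2·(-8) − t·10) + (t·(-4) − 4·(-8))] + 147
       = -14·t + 163 = 345
⇒ t = -13.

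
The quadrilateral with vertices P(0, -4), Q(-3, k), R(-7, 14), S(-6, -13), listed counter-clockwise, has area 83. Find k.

Write out the shoelace sum; only the two edges meeting at Q involve k:
2·Area = [(0·k − (-3)·(-4)) + ((-3)·14 − (-7)·k)] + 199
       = 7·k + 145 = 166
⇒ k = 3.

3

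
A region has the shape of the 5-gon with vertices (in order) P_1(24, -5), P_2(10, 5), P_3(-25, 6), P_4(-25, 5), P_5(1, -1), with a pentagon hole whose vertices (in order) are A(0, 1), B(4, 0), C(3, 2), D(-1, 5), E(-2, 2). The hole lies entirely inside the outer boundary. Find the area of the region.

Outer boundary:
Apply the shoelace (surveyor's) formula: 2A = Σ (x_i·y_{i+1} − x_{i+1}·y_i), indices taken mod 5.
P_1→P_2: (24)(5) − (10)(-5) = 170
P_2→P_3: (10)(6) − (-25)(5) = 185
P_3→P_4: (-25)(5) − (-25)(6) = 25
P_4→P_5: (-25)(-1) − (1)(5) = 20
P_5→P_1: (1)(-5) − (24)(-1) = 19
Σ = 419
Area = |Σ|/2 = 209.5.
Hole:
Apply the shoelace (surveyor's) formula: 2A = Σ (x_i·y_{i+1} − x_{i+1}·y_i), indices taken mod 5.
Σ = (-4) + (8) + (17) + (8) + (-2) = 27
Area = |Σ|/2 = 13.5.
Net area = 209.5 − 13.5 = 196.

196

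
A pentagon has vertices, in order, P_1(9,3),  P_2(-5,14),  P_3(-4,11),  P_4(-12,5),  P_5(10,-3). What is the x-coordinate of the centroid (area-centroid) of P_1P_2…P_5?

Apply Gauss's area formula. First the cross-terms c_i = x_i·y_{i+1} − x_{i+1}·y_i:
  141, 1, 112, -14, 57  ⇒  2A = 297, A = 148.5.
Then Σ (x_i + x_{i+1})·c_i = -126, so x̄ = -126 / (6·148.5) = -14/99.

-14/99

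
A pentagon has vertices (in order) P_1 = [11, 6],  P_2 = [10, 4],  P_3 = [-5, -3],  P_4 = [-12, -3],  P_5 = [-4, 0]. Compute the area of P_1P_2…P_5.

P_1→P_2: (11)(4) − (10)(6) = -16
P_2→P_3: (10)(-3) − (-5)(4) = -10
P_3→P_4: (-5)(-3) − (-12)(-3) = -21
P_4→P_5: (-12)(0) − (-4)(-3) = -12
P_5→P_1: (-4)(6) − (11)(0) = -24
Σ = -83
Area = |Σ|/2 = 41.5.

41.5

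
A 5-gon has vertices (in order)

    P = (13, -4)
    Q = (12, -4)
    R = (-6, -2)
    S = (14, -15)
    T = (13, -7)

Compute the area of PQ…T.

101

Apply the shoelace formula: 2A = Σ (x_i·y_{i+1} − x_{i+1}·y_i), indices taken mod 5.
Σ = (-4) + (-48) + (118) + (97) + (39) = 202
Area = |Σ|/2 = 101.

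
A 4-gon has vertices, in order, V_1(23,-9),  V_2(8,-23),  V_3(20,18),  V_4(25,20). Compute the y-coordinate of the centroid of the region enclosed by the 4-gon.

-241/196

Apply the shoelace formula. First the cross-terms c_i = x_i·y_{i+1} − x_{i+1}·y_i:
  -457, 604, -50, -685  ⇒  2A = -588, A = -294.
Then Σ (y_i + y_{i+1})·c_i = 2169, so ȳ = 2169 / (6·(-294)) = -241/196.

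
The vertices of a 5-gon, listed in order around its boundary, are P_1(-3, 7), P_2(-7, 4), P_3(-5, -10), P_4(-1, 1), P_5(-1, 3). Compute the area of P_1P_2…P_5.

Apply the shoelace formula: 2A = Σ (x_i·y_{i+1} − x_{i+1}·y_i), indices taken mod 5.
Σ = (37) + (90) + (-15) + (-2) + (2) = 112
Area = |Σ|/2 = 56.

56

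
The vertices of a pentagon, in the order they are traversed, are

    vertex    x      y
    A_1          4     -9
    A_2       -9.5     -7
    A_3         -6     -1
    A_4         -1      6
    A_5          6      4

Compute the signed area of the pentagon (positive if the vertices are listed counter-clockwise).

Apply the shoelace (surveyor's) formula: 2A = Σ (x_i·y_{i+1} − x_{i+1}·y_i), indices taken mod 5.
A_1→A_2: (4)(-7) − (-9.5)(-9) = -113.5
A_2→A_3: (-9.5)(-1) − (-6)(-7) = -32.5
A_3→A_4: (-6)(6) − (-1)(-1) = -37
A_4→A_5: (-1)(4) − (6)(6) = -40
A_5→A_1: (6)(-9) − (4)(4) = -70
Σ = -293
Signed area = Σ/2 = -146.5 (negative ⇒ clockwise traversal).

-146.5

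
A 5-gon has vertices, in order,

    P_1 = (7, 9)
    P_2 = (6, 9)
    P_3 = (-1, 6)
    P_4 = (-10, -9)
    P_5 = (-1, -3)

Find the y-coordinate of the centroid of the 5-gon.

25/26

Apply Gauss's area formula. First the cross-terms c_i = x_i·y_{i+1} − x_{i+1}·y_i:
  9, 45, 69, 21, 12  ⇒  2A = 156, A = 78.
Then Σ (y_i + y_{i+1})·c_i = 450, so ȳ = 450 / (6·78) = 25/26.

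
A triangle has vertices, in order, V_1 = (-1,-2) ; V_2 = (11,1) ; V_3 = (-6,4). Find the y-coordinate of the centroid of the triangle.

1

Apply the surveyor's formula. First the cross-terms c_i = x_i·y_{i+1} − x_{i+1}·y_i:
  21, 50, 16  ⇒  2A = 87, A = 43.5.
Then Σ (y_i + y_{i+1})·c_i = 261, so ȳ = 261 / (6·43.5) = 1.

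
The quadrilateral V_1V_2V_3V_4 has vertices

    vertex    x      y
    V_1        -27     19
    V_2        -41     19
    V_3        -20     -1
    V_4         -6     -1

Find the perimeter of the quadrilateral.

86

|V_1V_2| = √((-14)² + (0)²) = √196 = 14
|V_2V_3| = √((21)² + (-20)²) = √841 = 29
|V_3V_4| = √((14)² + (0)²) = √196 = 14
|V_4V_1| = √((-21)² + (20)²) = √841 = 29
Perimeter = 14 + 29 + 14 + 29 = 86.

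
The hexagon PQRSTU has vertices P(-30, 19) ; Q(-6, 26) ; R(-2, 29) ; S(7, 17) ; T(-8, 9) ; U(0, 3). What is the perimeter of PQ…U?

|PQ| = √((24)² + (7)²) = √625 = 25
|QR| = √((4)² + (3)²) = √25 = 5
|RS| = √((9)² + (-12)²) = √225 = 15
|ST| = √((-15)² + (-8)²) = √289 = 17
|TU| = √((8)² + (-6)²) = √100 = 10
|UP| = √((-30)² + (16)²) = √1156 = 34
Perimeter = 25 + 5 + 15 + 17 + 10 + 34 = 106.

106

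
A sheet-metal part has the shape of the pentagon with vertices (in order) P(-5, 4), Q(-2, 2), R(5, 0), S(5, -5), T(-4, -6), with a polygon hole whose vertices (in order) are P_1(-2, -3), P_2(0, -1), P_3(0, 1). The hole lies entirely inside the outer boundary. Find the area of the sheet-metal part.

Outer boundary:
Apply Gauss's area formula: 2A = Σ (x_i·y_{i+1} − x_{i+1}·y_i), indices taken mod 5.
Cross-terms: -2, -10, -25, -50, -46  ⇒  Σ = -133
Area = |Σ|/2 = 66.5.
Hole:
P_1→P_2: (-2)(-1) − (0)(-3) = 2
P_2→P_3: (0)(1) − (0)(-1) = 0
P_3→P_1: (0)(-3) − (-2)(1) = 2
Σ = 4
Area = |Σ|/2 = 2.
Net area = 66.5 − 2 = 64.5.

64.5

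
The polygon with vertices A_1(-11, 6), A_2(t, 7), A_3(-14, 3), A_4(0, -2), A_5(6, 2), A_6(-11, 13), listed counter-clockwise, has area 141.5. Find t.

-15

The doubled signed area Σ (x_i y_{i+1} − x_{i+1} y_i) is linear in t.
With t=0 it equals 238; the coefficient of t is -3 (from the two edges through A_2).
So -3·t + 238 = 2·141.5 = 283 ⇒ t = -15.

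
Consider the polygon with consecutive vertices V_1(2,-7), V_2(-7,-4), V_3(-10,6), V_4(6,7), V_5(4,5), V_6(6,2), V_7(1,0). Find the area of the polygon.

Cross-terms: -57, -82, -106, 2, -22, -2, -7  ⇒  Σ = -274
Area = |Σ|/2 = 137.

137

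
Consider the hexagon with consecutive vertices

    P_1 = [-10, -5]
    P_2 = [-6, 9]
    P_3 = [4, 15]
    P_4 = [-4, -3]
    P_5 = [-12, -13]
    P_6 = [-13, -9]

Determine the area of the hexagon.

P_1→P_2: (-10)(9) − (-6)(-5) = -120
P_2→P_3: (-6)(15) − (4)(9) = -126
P_3→P_4: (4)(-3) − (-4)(15) = 48
P_4→P_5: (-4)(-13) − (-12)(-3) = 16
P_5→P_6: (-12)(-9) − (-13)(-13) = -61
P_6→P_1: (-13)(-5) − (-10)(-9) = -25
Σ = -268
Area = |Σ|/2 = 134.

134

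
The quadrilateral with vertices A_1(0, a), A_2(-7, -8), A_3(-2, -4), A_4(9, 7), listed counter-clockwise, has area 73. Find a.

7

Write out the shoelace sum; only the two edges meeting at A_1 involve a:
2·Area = [(9·a − 0·7) + (0·(-8) − (-7)·a)] + 34
       = 16·a + 34 = 146
⇒ a = 7.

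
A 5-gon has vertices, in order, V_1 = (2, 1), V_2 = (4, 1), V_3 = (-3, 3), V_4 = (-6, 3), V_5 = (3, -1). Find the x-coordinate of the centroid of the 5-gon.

-11/18

Apply the shoelace formula. First the cross-terms c_i = x_i·y_{i+1} − x_{i+1}·y_i:
  -2, 15, 9, -3, 5  ⇒  2A = 24, A = 12.
Then Σ (x_i + x_{i+1})·c_i = -44, so x̄ = -44 / (6·12) = -11/18.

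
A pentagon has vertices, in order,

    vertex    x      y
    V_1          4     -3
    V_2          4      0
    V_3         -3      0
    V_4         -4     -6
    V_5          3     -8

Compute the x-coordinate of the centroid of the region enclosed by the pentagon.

27/103

Apply the shoelace (surveyor's) formula. First the cross-terms c_i = x_i·y_{i+1} − x_{i+1}·y_i:
  12, 0, 18, 50, 23  ⇒  2A = 103, A = 51.5.
Then Σ (x_i + x_{i+1})·c_i = 81, so x̄ = 81 / (6·51.5) = 27/103.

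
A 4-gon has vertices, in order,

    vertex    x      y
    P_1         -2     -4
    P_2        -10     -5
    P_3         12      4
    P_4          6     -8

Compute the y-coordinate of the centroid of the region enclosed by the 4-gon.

-121/51

Apply the surveyor's formula. First the cross-terms c_i = x_i·y_{i+1} − x_{i+1}·y_i:
  -30, 20, -120, -40  ⇒  2A = -170, A = -85.
Then Σ (y_i + y_{i+1})·c_i = 1210, so ȳ = 1210 / (6·(-85)) = -121/51.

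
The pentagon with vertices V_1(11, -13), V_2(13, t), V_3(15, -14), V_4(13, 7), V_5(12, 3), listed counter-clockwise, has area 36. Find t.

-8

The doubled signed area Σ (x_i y_{i+1} − x_{i+1} y_i) is linear in t.
With t=0 it equals 40; the coefficient of t is -4 (from the two edges through V_2).
So -4·t + 40 = 2·36 = 72 ⇒ t = -8.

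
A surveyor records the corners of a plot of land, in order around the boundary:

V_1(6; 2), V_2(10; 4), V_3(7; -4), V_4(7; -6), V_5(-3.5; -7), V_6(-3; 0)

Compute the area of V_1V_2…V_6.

Apply the shoelace formula: 2A = Σ (x_i·y_{i+1} − x_{i+1}·y_i), indices taken mod 6.
Cross-terms: 4, -68, -14, -70, -21, -6  ⇒  Σ = -175
Area = |Σ|/2 = 87.5.

87.5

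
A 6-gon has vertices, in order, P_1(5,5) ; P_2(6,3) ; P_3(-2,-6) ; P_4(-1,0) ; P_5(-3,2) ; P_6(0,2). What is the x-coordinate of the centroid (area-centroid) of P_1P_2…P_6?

Apply Gauss's area formula. First the cross-terms c_i = x_i·y_{i+1} − x_{i+1}·y_i:
  -15, -30, -6, -2, -6, -10  ⇒  2A = -69, A = -34.5.
Then Σ (x_i + x_{i+1})·c_i = -291, so x̄ = -291 / (6·(-34.5)) = 97/69.

97/69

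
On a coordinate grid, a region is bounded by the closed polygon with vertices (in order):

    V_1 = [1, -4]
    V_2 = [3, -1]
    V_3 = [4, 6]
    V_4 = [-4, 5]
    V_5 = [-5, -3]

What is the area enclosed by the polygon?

68.5

V_1→V_2: (1)(-1) − (3)(-4) = 11
V_2→V_3: (3)(6) − (4)(-1) = 22
V_3→V_4: (4)(5) − (-4)(6) = 44
V_4→V_5: (-4)(-3) − (-5)(5) = 37
V_5→V_1: (-5)(-4) − (1)(-3) = 23
Σ = 137
Area = |Σ|/2 = 68.5.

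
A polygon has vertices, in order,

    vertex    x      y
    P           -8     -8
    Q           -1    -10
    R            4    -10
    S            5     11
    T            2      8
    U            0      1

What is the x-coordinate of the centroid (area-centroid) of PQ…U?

69/122

Apply the shoelace (surveyor's) formula. First the cross-terms c_i = x_i·y_{i+1} − x_{i+1}·y_i:
  72, 50, 94, 18, 2, 8  ⇒  2A = 244, A = 122.
Then Σ (x_i + x_{i+1})·c_i = 414, so x̄ = 414 / (6·122) = 69/122.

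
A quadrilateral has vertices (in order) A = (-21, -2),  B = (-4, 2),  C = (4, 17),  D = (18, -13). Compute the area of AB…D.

396.5

Apply the shoelace formula: 2A = Σ (x_i·y_{i+1} − x_{i+1}·y_i), indices taken mod 4.
Σ = (-50) + (-76) + (-358) + (-309) = -793
Area = |Σ|/2 = 396.5.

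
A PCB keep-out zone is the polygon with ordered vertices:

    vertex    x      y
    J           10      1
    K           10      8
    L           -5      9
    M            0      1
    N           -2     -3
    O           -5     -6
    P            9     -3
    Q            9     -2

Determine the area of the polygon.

150.5

Apply the shoelace (surveyor's) formula: 2A = Σ (x_i·y_{i+1} − x_{i+1}·y_i), indices taken mod 8.
Σ = (70) + (130) + (-5) + (2) + (-3) + (69) + (9) + (29) = 301
Area = |Σ|/2 = 150.5.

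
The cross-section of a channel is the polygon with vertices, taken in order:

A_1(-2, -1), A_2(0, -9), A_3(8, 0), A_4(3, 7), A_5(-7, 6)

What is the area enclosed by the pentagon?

Σ = (18) + (72) + (56) + (67) + (19) = 232
Area = |Σ|/2 = 116.

116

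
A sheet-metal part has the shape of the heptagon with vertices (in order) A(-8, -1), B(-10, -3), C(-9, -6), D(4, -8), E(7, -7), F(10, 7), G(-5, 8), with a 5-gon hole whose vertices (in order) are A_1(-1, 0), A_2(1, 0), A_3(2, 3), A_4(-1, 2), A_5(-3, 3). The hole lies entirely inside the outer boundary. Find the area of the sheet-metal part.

229

Outer boundary:
Apply the shoelace (surveyor's) formula: 2A = Σ (x_i·y_{i+1} − x_{i+1}·y_i), indices taken mod 7.
A→B: (-8)(-3) − (-10)(-1) = 14
B→C: (-10)(-6) − (-9)(-3) = 33
C→D: (-9)(-8) − (4)(-6) = 96
D→E: (4)(-7) − (7)(-8) = 28
E→F: (7)(7) − (10)(-7) = 119
F→G: (10)(8) − (-5)(7) = 115
G→A: (-5)(-1) − (-8)(8) = 69
Σ = 474
Area = |Σ|/2 = 237.
Hole:
A_1→A_2: (-1)(0) − (1)(0) = 0
A_2→A_3: (1)(3) − (2)(0) = 3
A_3→A_4: (2)(2) − (-1)(3) = 7
A_4→A_5: (-1)(3) − (-3)(2) = 3
A_5→A_1: (-3)(0) − (-1)(3) = 3
Σ = 16
Area = |Σ|/2 = 8.
Net area = 237 − 8 = 229.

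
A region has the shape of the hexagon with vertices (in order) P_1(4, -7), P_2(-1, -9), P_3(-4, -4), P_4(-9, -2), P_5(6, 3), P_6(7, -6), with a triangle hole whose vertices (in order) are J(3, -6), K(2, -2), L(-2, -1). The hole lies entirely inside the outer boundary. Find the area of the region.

Outer boundary:
Σ = (-43) + (-32) + (-28) + (-15) + (-57) + (-25) = -200
Area = |Σ|/2 = 100.
Hole:
Apply the shoelace formula: 2A = Σ (x_i·y_{i+1} − x_{i+1}·y_i), indices taken mod 3.
Σ = (6) + (-6) + (15) = 15
Area = |Σ|/2 = 7.5.
Net area = 100 − 7.5 = 92.5.

92.5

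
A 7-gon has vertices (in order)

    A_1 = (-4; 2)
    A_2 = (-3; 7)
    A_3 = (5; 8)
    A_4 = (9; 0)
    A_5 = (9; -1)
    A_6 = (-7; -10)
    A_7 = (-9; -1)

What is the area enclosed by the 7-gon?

Apply Gauss's area formula: 2A = Σ (x_i·y_{i+1} − x_{i+1}·y_i), indices taken mod 7.
Cross-terms: -22, -59, -72, -9, -97, -83, -22  ⇒  Σ = -364
Area = |Σ|/2 = 182.

182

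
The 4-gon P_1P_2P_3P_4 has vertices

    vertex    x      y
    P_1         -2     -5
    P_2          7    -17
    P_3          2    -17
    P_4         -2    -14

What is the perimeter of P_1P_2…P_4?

34

|P_1P_2| = √((9)² + (-12)²) = √225 = 15
|P_2P_3| = √((-5)² + (0)²) = √25 = 5
|P_3P_4| = √((-4)² + (3)²) = √25 = 5
|P_4P_1| = √((0)² + (9)²) = √81 = 9
Perimeter = 15 + 5 + 5 + 9 = 34.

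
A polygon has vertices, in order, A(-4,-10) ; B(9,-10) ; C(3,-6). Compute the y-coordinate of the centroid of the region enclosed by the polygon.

Apply the surveyor's formula. First the cross-terms c_i = x_i·y_{i+1} − x_{i+1}·y_i:
  130, -24, -54  ⇒  2A = 52, A = 26.
Then Σ (y_i + y_{i+1})·c_i = -1352, so ȳ = -1352 / (6·26) = -26/3.

-26/3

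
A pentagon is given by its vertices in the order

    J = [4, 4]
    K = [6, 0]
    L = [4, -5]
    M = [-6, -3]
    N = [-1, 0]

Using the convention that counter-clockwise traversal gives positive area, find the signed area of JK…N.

Apply the shoelace (surveyor's) formula: 2A = Σ (x_i·y_{i+1} − x_{i+1}·y_i), indices taken mod 5.
Σ = (-24) + (-30) + (-42) + (-3) + (-4) = -103
Signed area = Σ/2 = -51.5 (negative ⇒ clockwise traversal).

-51.5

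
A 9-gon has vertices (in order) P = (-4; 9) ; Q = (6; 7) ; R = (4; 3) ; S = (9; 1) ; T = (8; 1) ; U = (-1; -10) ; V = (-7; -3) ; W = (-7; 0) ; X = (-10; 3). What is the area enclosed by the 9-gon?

190

Apply Gauss's area formula: 2A = Σ (x_i·y_{i+1} − x_{i+1}·y_i), indices taken mod 9.
Cross-terms: -82, -10, -23, 1, -79, -67, -21, -21, -78  ⇒  Σ = -380
Area = |Σ|/2 = 190.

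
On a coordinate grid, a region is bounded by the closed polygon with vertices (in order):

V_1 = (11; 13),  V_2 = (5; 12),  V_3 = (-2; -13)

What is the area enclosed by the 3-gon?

71.5

Apply the shoelace (surveyor's) formula: 2A = Σ (x_i·y_{i+1} − x_{i+1}·y_i), indices taken mod 3.
Σ = (67) + (-41) + (117) = 143
Area = |Σ|/2 = 71.5.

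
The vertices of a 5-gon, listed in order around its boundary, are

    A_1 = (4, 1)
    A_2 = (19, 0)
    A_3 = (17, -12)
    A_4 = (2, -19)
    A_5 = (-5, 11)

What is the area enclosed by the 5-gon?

Apply the shoelace (surveyor's) formula: 2A = Σ (x_i·y_{i+1} − x_{i+1}·y_i), indices taken mod 5.
Σ = (-19) + (-228) + (-299) + (-73) + (-49) = -668
Area = |Σ|/2 = 334.

334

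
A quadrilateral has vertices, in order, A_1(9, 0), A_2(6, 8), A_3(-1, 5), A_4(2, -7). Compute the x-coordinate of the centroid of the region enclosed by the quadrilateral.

196/51

Apply the surveyor's formula. First the cross-terms c_i = x_i·y_{i+1} − x_{i+1}·y_i:
  72, 38, -3, 63  ⇒  2A = 170, A = 85.
Then Σ (x_i + x_{i+1})·c_i = 1960, so x̄ = 1960 / (6·85) = 196/51.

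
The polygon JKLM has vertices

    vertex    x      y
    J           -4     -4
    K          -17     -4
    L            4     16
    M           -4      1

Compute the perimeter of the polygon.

|JK| = √((-13)² + (0)²) = √169 = 13
|KL| = √((21)² + (20)²) = √841 = 29
|LM| = √((-8)² + (-15)²) = √289 = 17
|MJ| = √((0)² + (-5)²) = √25 = 5
Perimeter = 13 + 29 + 17 + 5 = 64.

64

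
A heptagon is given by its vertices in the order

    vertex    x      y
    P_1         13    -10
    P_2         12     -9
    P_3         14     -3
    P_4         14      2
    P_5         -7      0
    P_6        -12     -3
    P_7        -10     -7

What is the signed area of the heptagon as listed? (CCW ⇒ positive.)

Apply the shoelace formula: 2A = Σ (x_i·y_{i+1} − x_{i+1}·y_i), indices taken mod 7.
Cross-terms: 3, 90, 70, 14, 21, 54, 191  ⇒  Σ = 443
Signed area = Σ/2 = 221.5 (positive ⇒ counter-clockwise traversal).

221.5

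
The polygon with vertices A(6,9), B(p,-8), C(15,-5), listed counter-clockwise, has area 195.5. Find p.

-11

The doubled signed area Σ (x_i y_{i+1} − x_{i+1} y_i) is linear in p.
With p=0 it equals 237; the coefficient of p is -14 (from the two edges through B).
So -14·p + 237 = 2·195.5 = 391 ⇒ p = -11.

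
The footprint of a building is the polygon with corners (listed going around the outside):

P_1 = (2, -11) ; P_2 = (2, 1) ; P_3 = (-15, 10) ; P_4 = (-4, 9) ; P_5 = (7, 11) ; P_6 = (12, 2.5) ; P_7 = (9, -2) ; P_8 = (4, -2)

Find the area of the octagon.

177

Apply the shoelace formula: 2A = Σ (x_i·y_{i+1} − x_{i+1}·y_i), indices taken mod 8.
Σ = (24) + (35) + (-95) + (-107) + (-114.5) + (-46.5) + (-10) + (-40) = -354
Area = |Σ|/2 = 177.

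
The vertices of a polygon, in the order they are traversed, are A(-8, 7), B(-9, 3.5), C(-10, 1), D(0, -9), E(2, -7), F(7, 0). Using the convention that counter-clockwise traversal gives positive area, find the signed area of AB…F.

133.5

Apply the shoelace (surveyor's) formula: 2A = Σ (x_i·y_{i+1} − x_{i+1}·y_i), indices taken mod 6.
A→B: (-8)(3.5) − (-9)(7) = 35
B→C: (-9)(1) − (-10)(3.5) = 26
C→D: (-10)(-9) − (0)(1) = 90
D→E: (0)(-7) − (2)(-9) = 18
E→F: (2)(0) − (7)(-7) = 49
F→A: (7)(7) − (-8)(0) = 49
Σ = 267
Signed area = Σ/2 = 133.5 (positive ⇒ counter-clockwise traversal).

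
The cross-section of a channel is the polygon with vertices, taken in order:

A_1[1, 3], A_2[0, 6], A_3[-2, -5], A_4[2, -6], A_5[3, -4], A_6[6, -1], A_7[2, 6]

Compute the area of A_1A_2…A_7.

54.5

Σ = (6) + (12) + (22) + (10) + (21) + (38) + (0) = 109
Area = |Σ|/2 = 54.5.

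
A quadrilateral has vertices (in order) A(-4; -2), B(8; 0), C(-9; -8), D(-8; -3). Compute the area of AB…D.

40.5

Σ = (16) + (-64) + (-37) + (4) = -81
Area = |Σ|/2 = 40.5.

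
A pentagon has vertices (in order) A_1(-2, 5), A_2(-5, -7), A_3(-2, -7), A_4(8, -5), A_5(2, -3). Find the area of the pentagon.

58

Σ = (39) + (21) + (66) + (-14) + (4) = 116
Area = |Σ|/2 = 58.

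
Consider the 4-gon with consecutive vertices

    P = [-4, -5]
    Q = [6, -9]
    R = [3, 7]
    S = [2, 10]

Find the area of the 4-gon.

90.5

Apply the shoelace (surveyor's) formula: 2A = Σ (x_i·y_{i+1} − x_{i+1}·y_i), indices taken mod 4.
Σ = (66) + (69) + (16) + (30) = 181
Area = |Σ|/2 = 90.5.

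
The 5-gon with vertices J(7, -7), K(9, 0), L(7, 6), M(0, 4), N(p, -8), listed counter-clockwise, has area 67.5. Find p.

6

Write out the shoelace sum; only the two edges meeting at N involve p:
2·Area = [(0·(-8) − p·4) + (p·(-7) − 7·(-8))] + 145
       = -11·p + 201 = 135
⇒ p = 6.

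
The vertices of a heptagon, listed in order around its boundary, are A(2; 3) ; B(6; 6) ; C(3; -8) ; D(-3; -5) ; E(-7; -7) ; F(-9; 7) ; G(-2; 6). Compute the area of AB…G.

Σ = (-6) + (-66) + (-39) + (-14) + (-112) + (-40) + (-18) = -295
Area = |Σ|/2 = 147.5.

147.5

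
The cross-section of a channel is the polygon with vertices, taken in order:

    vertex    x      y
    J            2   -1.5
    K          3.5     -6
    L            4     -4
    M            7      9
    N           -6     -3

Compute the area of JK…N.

57.625

Σ = (-6.75) + (10) + (64) + (33) + (15) = 115.25
Area = |Σ|/2 = 57.625.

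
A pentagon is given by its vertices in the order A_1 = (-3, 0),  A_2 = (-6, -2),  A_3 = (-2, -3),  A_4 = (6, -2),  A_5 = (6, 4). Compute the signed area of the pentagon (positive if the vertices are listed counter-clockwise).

45

A_1→A_2: (-3)(-2) − (-6)(0) = 6
A_2→A_3: (-6)(-3) − (-2)(-2) = 14
A_3→A_4: (-2)(-2) − (6)(-3) = 22
A_4→A_5: (6)(4) − (6)(-2) = 36
A_5→A_1: (6)(0) − (-3)(4) = 12
Σ = 90
Signed area = Σ/2 = 45 (positive ⇒ counter-clockwise traversal).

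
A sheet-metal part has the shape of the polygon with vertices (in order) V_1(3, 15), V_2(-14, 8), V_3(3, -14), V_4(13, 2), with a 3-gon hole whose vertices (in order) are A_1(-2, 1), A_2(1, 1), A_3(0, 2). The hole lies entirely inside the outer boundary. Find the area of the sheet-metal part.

Outer boundary:
Σ = (234) + (172) + (188) + (189) = 783
Area = |Σ|/2 = 391.5.
Hole:
Apply the shoelace formula: 2A = Σ (x_i·y_{i+1} − x_{i+1}·y_i), indices taken mod 3.
Σ = (-3) + (2) + (4) = 3
Area = |Σ|/2 = 1.5.
Net area = 391.5 − 1.5 = 390.

390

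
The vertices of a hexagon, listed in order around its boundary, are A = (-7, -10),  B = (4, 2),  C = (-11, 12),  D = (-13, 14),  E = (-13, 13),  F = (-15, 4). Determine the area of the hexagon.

Apply Gauss's area formula: 2A = Σ (x_i·y_{i+1} − x_{i+1}·y_i), indices taken mod 6.
A→B: (-7)(2) − (4)(-10) = 26
B→C: (4)(12) − (-11)(2) = 70
C→D: (-11)(14) − (-13)(12) = 2
D→E: (-13)(13) − (-13)(14) = 13
E→F: (-13)(4) − (-15)(13) = 143
F→A: (-15)(-10) − (-7)(4) = 178
Σ = 432
Area = |Σ|/2 = 216.

216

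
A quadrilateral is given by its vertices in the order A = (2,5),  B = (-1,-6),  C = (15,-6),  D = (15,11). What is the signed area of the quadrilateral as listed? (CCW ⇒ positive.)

Σ = (-7) + (96) + (255) + (53) = 397
Signed area = Σ/2 = 198.5 (positive ⇒ counter-clockwise traversal).

198.5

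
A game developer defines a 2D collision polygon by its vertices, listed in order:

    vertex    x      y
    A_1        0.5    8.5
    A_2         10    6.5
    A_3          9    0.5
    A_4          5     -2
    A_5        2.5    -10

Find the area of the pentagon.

87.25

Σ = (-81.75) + (-53.5) + (-20.5) + (-45) + (26.25) = -174.5
Area = |Σ|/2 = 87.25.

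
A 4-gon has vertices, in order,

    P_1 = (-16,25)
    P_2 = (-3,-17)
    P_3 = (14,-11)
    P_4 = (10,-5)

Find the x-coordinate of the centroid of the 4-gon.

Apply the surveyor's formula. First the cross-terms c_i = x_i·y_{i+1} − x_{i+1}·y_i:
  347, 271, 40, 170  ⇒  2A = 828, A = 414.
Then Σ (x_i + x_{i+1})·c_i = -3672, so x̄ = -3672 / (6·414) = -34/23.

-34/23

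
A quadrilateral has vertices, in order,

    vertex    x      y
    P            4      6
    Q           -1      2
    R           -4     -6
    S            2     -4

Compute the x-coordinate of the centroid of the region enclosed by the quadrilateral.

Apply the surveyor's formula. First the cross-terms c_i = x_i·y_{i+1} − x_{i+1}·y_i:
  14, 14, 28, 28  ⇒  2A = 84, A = 42.
Then Σ (x_i + x_{i+1})·c_i = 84, so x̄ = 84 / (6·42) = 1/3.

1/3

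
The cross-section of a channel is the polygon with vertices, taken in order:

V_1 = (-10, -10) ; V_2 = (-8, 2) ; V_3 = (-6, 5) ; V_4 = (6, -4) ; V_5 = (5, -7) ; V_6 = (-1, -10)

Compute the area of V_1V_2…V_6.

151.5

Σ = (-100) + (-28) + (-6) + (-22) + (-57) + (-90) = -303
Area = |Σ|/2 = 151.5.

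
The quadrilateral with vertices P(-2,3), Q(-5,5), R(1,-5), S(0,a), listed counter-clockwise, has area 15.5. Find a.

The doubled signed area Σ (x_i y_{i+1} − x_{i+1} y_i) is linear in a.
With a=0 it equals 25; the coefficient of a is 3 (from the two edges through S).
So 3·a + 25 = 2·15.5 = 31 ⇒ a = 2.

2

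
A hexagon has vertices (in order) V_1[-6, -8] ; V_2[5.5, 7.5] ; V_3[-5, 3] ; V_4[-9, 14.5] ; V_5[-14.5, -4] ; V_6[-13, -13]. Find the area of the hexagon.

Apply the shoelace formula: 2A = Σ (x_i·y_{i+1} − x_{i+1}·y_i), indices taken mod 6.
Σ = (-1) + (54) + (-45.5) + (246.25) + (136.5) + (26) = 416.25
Area = |Σ|/2 = 208.125.

208.125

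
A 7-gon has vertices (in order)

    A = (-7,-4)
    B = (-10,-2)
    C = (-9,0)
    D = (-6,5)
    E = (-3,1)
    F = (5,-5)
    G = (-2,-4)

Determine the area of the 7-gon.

60

Cross-terms: -26, -18, -45, 9, 10, -30, -20  ⇒  Σ = -120
Area = |Σ|/2 = 60.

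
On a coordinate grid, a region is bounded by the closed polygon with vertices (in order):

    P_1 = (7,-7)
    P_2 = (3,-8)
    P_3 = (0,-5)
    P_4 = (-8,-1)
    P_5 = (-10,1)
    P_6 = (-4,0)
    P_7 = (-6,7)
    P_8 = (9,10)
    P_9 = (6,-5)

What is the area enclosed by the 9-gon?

183.5

Apply Gauss's area formula: 2A = Σ (x_i·y_{i+1} − x_{i+1}·y_i), indices taken mod 9.
P_1→P_2: (7)(-8) − (3)(-7) = -35
P_2→P_3: (3)(-5) − (0)(-8) = -15
P_3→P_4: (0)(-1) − (-8)(-5) = -40
P_4→P_5: (-8)(1) − (-10)(-1) = -18
P_5→P_6: (-10)(0) − (-4)(1) = 4
P_6→P_7: (-4)(7) − (-6)(0) = -28
P_7→P_8: (-6)(10) − (9)(7) = -123
P_8→P_9: (9)(-5) − (6)(10) = -105
P_9→P_1: (6)(-7) − (7)(-5) = -7
Σ = -367
Area = |Σ|/2 = 183.5.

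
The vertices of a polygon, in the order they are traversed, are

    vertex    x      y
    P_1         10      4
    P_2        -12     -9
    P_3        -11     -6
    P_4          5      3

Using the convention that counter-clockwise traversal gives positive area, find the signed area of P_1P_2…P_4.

Apply the shoelace formula: 2A = Σ (x_i·y_{i+1} − x_{i+1}·y_i), indices taken mod 4.
Cross-terms: -42, -27, -3, -10  ⇒  Σ = -82
Signed area = Σ/2 = -41 (negative ⇒ clockwise traversal).

-41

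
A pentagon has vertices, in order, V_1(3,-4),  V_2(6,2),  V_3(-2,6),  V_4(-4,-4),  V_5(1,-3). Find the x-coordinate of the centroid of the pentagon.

70/123

Apply the shoelace formula. First the cross-terms c_i = x_i·y_{i+1} − x_{i+1}·y_i:
  30, 40, 32, 16, 5  ⇒  2A = 123, A = 61.5.
Then Σ (x_i + x_{i+1})·c_i = 210, so x̄ = 210 / (6·61.5) = 70/123.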